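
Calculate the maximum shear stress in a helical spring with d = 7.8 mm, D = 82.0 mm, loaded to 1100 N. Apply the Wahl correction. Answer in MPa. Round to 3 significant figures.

550 MPa

Spring index C = D/d = 82.0/7.8 = 10.5128
K_W = (4C−1)/(4C−4) + 0.615/C = 41.051/38.051 + 0.0585 = 1.1373
τ₀ = 8FD/(πd³) = 8·1100·82.0/(π·7.8³) = 721600/1490.8 = 484.02 MPa
τ_max = K·τ₀ = 1.1373 × 484.02 = 550.5 MPa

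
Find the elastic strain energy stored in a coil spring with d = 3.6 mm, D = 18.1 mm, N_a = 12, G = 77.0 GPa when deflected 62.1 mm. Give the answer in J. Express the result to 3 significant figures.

43.8 J

k = Gd⁴/(8D³N_a) = (77.0×10³)(3.6⁴)/(8·18.1³·12) = 22.719 N/mm
U = ½kδ² = 0.5 × 22.719 × 62.1² = 43807 N·mm = 43.807 J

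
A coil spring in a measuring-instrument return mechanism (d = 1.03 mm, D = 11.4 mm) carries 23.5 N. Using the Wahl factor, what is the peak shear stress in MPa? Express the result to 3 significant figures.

706 MPa

Spring index C = D/d = 11.4/1.03 = 11.0680
K_W = (4C−1)/(4C−4) + 0.615/C = 43.272/40.272 + 0.0556 = 1.1301
τ₀ = 8FD/(πd³) = 8·23.5·11.4/(π·1.03³) = 2143.2/3.4329 = 624.31 MPa
τ_max = K·τ₀ = 1.1301 × 624.31 = 705.51 MPa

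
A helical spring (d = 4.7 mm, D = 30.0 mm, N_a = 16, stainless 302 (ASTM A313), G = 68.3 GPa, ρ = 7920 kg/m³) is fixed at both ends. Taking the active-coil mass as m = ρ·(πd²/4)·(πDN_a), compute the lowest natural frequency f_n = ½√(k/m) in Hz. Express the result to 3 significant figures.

108 Hz

k = Gd⁴/(8D³N_a) = (68.3×10³)(4.7⁴)/(8·30.0³·16) = 9.6436 N/mm = 9643.6 N/m
Wire length L = πDN_a = π·30.0·16 = 1508 mm
m = ρ·(πd²/4)·L = 7920 × 17.349×10⁻⁶ m² × 1.508 m = 0.20721 kg
f_n = ½√(k/m) = 0.5·√(9643.6/0.20721) = 0.5·√(46541) = 107.87 Hz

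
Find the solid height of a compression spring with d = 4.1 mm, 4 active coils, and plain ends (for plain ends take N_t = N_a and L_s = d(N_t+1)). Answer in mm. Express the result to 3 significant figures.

20.5 mm

plain ends: N_t = N_a = 4
L_s = d·(N_t+1) = 4.1 × 5 = 20.5 mm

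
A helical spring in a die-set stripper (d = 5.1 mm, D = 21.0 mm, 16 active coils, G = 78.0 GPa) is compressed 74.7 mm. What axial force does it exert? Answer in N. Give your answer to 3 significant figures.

3330 N

k = Gd⁴/(8D³N_a) = (78.0×10³)(5.1⁴)/(8·21.0³·16) = 44.515 N/mm
F = k·δ = 44.515 × 74.7 = 3325.3 N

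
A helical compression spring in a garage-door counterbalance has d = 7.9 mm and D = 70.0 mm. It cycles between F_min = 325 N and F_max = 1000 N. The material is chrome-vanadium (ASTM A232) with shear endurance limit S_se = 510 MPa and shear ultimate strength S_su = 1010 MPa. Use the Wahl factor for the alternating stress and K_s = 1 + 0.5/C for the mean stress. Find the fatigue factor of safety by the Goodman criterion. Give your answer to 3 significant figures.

1.89

C = D/d = 70.0/7.9 = 8.8608; K_W = (4C−1)/(4C−4)+0.615/C = 1.1648; K_s = 1+0.5/C = 1.0564
F_a = (F_max−F_min)/2 = 337.5 N; F_m = (F_max+F_min)/2 = 662.5 N
τ_a = K_W·8F_aD/(πd³) = 1.1648 × 122.02 = 142.13 MPa
τ_m = K_s·8F_mD/(πd³) = 1.0564 × 239.52 = 253.04 MPa
Goodman: 1/n_f = τ_a/S_se + τ_m/S_su = 142.13/510 + 253.04/1010 = 0.27869 + 0.25053 = 0.52922
n_f = 1/0.52922 = 1.89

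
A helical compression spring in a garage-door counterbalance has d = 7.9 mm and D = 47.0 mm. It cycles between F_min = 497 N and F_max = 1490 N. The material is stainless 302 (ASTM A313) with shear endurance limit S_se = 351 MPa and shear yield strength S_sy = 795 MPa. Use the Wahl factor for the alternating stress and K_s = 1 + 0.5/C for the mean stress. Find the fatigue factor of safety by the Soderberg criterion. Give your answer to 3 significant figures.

C = D/d = 47.0/7.9 = 5.9494; K_W = (4C−1)/(4C−4)+0.615/C = 1.2549; K_s = 1+0.5/C = 1.0840
F_a = (F_max−F_min)/2 = 496.5 N; F_m = (F_max+F_min)/2 = 993.5 N
τ_a = K_W·8F_aD/(πd³) = 1.2549 × 120.52 = 151.25 MPa
τ_m = K_s·8F_mD/(πd³) = 1.0840 × 241.17 = 261.44 MPa
Soderberg: 1/n_f = τ_a/S_se + τ_m/S_sy = 151.25/351 + 261.44/795 = 0.43090 + 0.32885 = 0.75976
n_f = 1/0.75976 = 1.316

1.32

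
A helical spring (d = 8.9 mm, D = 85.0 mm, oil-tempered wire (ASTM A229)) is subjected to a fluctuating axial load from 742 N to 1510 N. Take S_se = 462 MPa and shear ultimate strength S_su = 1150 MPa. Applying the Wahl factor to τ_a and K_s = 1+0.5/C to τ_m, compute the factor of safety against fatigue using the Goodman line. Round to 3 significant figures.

1.64

C = D/d = 85.0/8.9 = 9.5506; K_W = (4C−1)/(4C−4)+0.615/C = 1.1521; K_s = 1+0.5/C = 1.0524
F_a = (F_max−F_min)/2 = 384 N; F_m = (F_max+F_min)/2 = 1126 N
τ_a = K_W·8F_aD/(πd³) = 1.1521 × 117.9 = 135.84 MPa
τ_m = K_s·8F_mD/(πd³) = 1.0524 × 345.72 = 363.82 MPa
Goodman: 1/n_f = τ_a/S_se + τ_m/S_su = 135.84/462 + 363.82/1150 = 0.29402 + 0.31637 = 0.61038
n_f = 1/0.61038 = 1.638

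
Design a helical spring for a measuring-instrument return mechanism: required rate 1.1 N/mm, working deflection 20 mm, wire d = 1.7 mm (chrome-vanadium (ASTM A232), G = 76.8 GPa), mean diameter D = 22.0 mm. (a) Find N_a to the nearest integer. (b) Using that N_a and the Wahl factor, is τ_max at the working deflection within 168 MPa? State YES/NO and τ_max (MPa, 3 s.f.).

N_a = Gd⁴/(8D³k) = (76.8×10³)(1.7⁴)/(8·22.0³·1.1) = 6.846 → N_a = 7
Actual rate k = Gd⁴/(8D³·7) = 1.0757 N/mm
Working load F = kδ = 1.0757·20 = 21.514 N
C = 22.0/1.7 = 12.9412; K_W = (4C−1)/(4C−4)+0.615/C = 1.1103
τ_max = K_W·8FD/(πd³) = 1.1103·245.33 = 272.4 MPa
τ_max > 168 MPa → exceeds allowable

(a) 7 coils; (b) NO, τ_max = 272 MPa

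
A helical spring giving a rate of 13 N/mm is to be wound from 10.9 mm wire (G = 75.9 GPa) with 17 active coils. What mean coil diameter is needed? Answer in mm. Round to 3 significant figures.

84.6 mm

D = (Gd⁴/(8N_a·k))^(1/3) = (75.9×10³·10.9⁴/(8·17·13))^(1/3)
  = (605990)^(1/3) = 84.6230 mm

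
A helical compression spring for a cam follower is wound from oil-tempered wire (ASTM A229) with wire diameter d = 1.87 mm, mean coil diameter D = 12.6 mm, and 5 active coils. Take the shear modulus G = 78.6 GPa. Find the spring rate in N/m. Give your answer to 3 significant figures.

k = Gd⁴/(8D³N_a) = (78.6×10³ × 1.87⁴) / (8 × 12.6³ × 5)
  = 961145 / 80015 = 12.012 N/mm = 12012 N/m

12000 N/m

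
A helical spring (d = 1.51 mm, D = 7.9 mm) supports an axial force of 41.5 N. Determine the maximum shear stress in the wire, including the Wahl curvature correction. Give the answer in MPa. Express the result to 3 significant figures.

Spring index C = D/d = 7.9/1.51 = 5.2318
K_W = (4C−1)/(4C−4) + 0.615/C = 19.927/16.927 + 0.1176 = 1.2948
τ₀ = 8FD/(πd³) = 8·41.5·7.9/(π·1.51³) = 2622.8/10.816 = 242.48 MPa
τ_max = K·τ₀ = 1.2948 × 242.48 = 313.96 MPa

314 MPa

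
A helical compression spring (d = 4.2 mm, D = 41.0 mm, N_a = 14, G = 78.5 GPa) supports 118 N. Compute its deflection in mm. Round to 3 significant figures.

k = Gd⁴/(8D³N_a) = (78.5×10³)(4.2⁴)/(8·41.0³·14) = 3.1644 N/mm
δ = F/k = 118 / 3.1644 = 37.289 mm

37.3 mm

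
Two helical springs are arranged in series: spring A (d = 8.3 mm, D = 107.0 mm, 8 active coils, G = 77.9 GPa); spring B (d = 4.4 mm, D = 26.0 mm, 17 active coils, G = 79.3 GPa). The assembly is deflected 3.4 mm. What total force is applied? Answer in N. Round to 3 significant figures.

11.6 N

k_A = Gd⁴/(8D³N_a) = (77.9×10³)(8.3⁴)/(8·107.0³·8) = 4.7154 N/mm
k_B = Gd⁴/(8D³N_a) = (79.3×10³)(4.4⁴)/(8·26.0³·17) = 12.434 N/mm
Series: 1/k_eq = 1/4.7154 + 1/12.434 = 0.29249; k_eq = 3.4189 N/mm
F = k_eq·δ = 3.4189·3.4 = 11.624 N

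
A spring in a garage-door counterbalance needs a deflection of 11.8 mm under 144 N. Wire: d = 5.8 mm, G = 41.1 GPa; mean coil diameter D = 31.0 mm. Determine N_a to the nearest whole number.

Required rate k = F/δ = 144/11.8 = 12.203 N/mm
N_a = Gd⁴/(8D³k) = (41.1×10³ × 5.8⁴)/(8 × 31.0³ × 12.203)
    = 4.65108e+07 / 2.90841e+06 = 15.99 → 16 coils

16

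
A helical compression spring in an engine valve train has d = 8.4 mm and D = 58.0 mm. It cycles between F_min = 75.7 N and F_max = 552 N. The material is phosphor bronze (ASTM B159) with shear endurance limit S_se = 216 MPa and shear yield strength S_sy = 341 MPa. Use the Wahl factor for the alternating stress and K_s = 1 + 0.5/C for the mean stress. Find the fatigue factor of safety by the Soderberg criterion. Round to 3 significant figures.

1.72

C = D/d = 58.0/8.4 = 6.9048; K_W = (4C−1)/(4C−4)+0.615/C = 1.2161; K_s = 1+0.5/C = 1.0724
F_a = (F_max−F_min)/2 = 238.15 N; F_m = (F_max+F_min)/2 = 313.85 N
τ_a = K_W·8F_aD/(πd³) = 1.2161 × 59.345 = 72.168 MPa
τ_m = K_s·8F_mD/(πd³) = 1.0724 × 78.208 = 83.872 MPa
Soderberg: 1/n_f = τ_a/S_se + τ_m/S_sy = 72.168/216 + 83.872/341 = 0.33411 + 0.24596 = 0.58007
n_f = 1/0.58007 = 1.724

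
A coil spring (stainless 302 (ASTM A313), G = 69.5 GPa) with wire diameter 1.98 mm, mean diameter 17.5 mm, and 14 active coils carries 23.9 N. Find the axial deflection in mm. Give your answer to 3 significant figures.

13.4 mm

k = Gd⁴/(8D³N_a) = (69.5×10³)(1.98⁴)/(8·17.5³·14) = 1.7796 N/mm
δ = F/k = 23.9 / 1.7796 = 13.43 mm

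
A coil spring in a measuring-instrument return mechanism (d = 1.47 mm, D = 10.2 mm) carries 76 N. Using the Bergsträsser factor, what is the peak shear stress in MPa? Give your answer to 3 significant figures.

Spring index C = D/d = 10.2/1.47 = 6.9388
K_B = (4C+2)/(4C−3) = 29.755/24.755 = 1.2020
τ₀ = 8FD/(πd³) = 8·76·10.2/(π·1.47³) = 6201.6/9.9793 = 621.44 MPa
τ_max = K·τ₀ = 1.2020 × 621.44 = 746.96 MPa

747 MPa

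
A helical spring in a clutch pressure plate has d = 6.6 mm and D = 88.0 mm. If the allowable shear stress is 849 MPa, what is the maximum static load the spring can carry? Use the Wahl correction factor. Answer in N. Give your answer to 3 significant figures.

C = D/d = 88.0/6.6 = 13.3333
K_W = (4C−1)/(4C−4) + 0.615/C = 52.333/49.333 + 0.0461 = 1.1069
τ_max = K·8FD/(πd³) → F_max = τ_allow·πd³/(8DK)
F_max = 849·π·6.6³/(8·88.0·1.1069) = 7.6681e+05/779.28 = 984 N

984 N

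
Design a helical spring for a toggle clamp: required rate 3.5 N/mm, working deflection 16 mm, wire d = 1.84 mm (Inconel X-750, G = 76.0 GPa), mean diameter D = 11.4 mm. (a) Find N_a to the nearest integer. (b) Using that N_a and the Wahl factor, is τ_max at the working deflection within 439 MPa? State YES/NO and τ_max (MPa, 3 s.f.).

(a) 21 coils; (b) YES, τ_max = 325 MPa

N_a = Gd⁴/(8D³k) = (76.0×10³)(1.84⁴)/(8·11.4³·3.5) = 21 → N_a = 21
Actual rate k = Gd⁴/(8D³·21) = 3.4999 N/mm
Working load F = kδ = 3.4999·16 = 55.999 N
C = 11.4/1.84 = 6.1957; K_W = (4C−1)/(4C−4)+0.615/C = 1.2436
τ_max = K_W·8FD/(πd³) = 1.2436·260.96 = 324.53 MPa
τ_max ≤ 439 MPa → acceptable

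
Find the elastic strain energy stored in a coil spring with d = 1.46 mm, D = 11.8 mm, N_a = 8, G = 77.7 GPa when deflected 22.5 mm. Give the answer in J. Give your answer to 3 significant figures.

0.850 J

k = Gd⁴/(8D³N_a) = (77.7×10³)(1.46⁴)/(8·11.8³·8) = 3.3574 N/mm
U = ½kδ² = 0.5 × 3.3574 × 22.5² = 849.85 N·mm = 0.84985 J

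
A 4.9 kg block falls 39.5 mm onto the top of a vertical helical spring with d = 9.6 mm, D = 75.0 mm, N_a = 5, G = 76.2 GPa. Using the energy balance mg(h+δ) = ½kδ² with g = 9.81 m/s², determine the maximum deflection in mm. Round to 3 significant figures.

k = Gd⁴/(8D³N_a) = (76.2×10³)(9.6⁴)/(8·75.0³·5) = 38.353 N/mm
W = mg = 4.9 × 9.81 = 48.069 N
½kδ² − Wδ − Wh = 0 → δ = (W + √(W² + 2kWh))/k
δ = (48.069 + √(2310.6 + 145643))/38.353 = (48.069 + 384.65)/38.353 = 11.283 mm

11.3 mm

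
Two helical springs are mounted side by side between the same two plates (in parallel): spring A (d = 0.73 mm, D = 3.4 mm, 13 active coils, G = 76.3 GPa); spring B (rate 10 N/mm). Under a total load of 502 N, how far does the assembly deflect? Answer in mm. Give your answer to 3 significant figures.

k_A = Gd⁴/(8D³N_a) = (76.3×10³)(0.73⁴)/(8·3.4³·13) = 5.3009 N/mm
Parallel: k_eq = 5.3009 + 10 = 15.301 N/mm
δ = F/k_eq = 502/15.301 = 32.809 mm

32.8 mm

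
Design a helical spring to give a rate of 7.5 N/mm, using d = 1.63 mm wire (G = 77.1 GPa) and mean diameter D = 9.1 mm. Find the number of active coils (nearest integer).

N_a = Gd⁴/(8D³k) = (77.1×10³ × 1.63⁴)/(8 × 9.1³ × 7.5)
    = 544258 / 45214.3 = 12.04 → 12 coils

12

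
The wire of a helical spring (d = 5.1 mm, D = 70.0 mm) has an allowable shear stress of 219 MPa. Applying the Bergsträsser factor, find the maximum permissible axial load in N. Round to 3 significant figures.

149 N

C = D/d = 70.0/5.1 = 13.7255
K_B = (4C+2)/(4C−3) = 56.902/51.902 = 1.0963
τ_max = K·8FD/(πd³) → F_max = τ_allow·πd³/(8DK)
F_max = 219·π·5.1³/(8·70.0·1.0963) = 91265/613.95 = 148.65 N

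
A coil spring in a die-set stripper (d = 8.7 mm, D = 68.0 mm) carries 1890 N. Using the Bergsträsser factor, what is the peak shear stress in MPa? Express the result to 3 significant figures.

Spring index C = D/d = 68.0/8.7 = 7.8161
K_B = (4C+2)/(4C−3) = 33.264/28.264 = 1.1769
τ₀ = 8FD/(πd³) = 8·1890·68.0/(π·8.7³) = 1.02816e+06/2068.7 = 497 MPa
τ_max = K·τ₀ = 1.1769 × 497 = 584.92 MPa

585 MPa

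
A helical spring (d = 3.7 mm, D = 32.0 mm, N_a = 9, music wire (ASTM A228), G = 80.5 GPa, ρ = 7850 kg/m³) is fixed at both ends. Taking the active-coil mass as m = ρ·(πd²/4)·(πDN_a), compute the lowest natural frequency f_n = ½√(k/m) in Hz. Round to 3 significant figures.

145 Hz

k = Gd⁴/(8D³N_a) = (80.5×10³)(3.7⁴)/(8·32.0³·9) = 6.3947 N/mm = 6394.7 N/m
Wire length L = πDN_a = π·32.0·9 = 904.78 mm
m = ρ·(πd²/4)·L = 7850 × 10.752×10⁻⁶ m² × 0.90478 m = 0.076367 kg
f_n = ½√(k/m) = 0.5·√(6394.7/0.076367) = 0.5·√(83737) = 144.69 Hz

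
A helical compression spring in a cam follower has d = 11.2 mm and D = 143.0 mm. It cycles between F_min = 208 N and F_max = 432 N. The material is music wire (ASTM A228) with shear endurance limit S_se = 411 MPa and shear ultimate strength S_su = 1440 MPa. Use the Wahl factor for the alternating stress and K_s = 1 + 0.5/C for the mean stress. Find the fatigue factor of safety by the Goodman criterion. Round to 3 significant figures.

C = D/d = 143.0/11.2 = 12.7679; K_W = (4C−1)/(4C−4)+0.615/C = 1.1119; K_s = 1+0.5/C = 1.0392
F_a = (F_max−F_min)/2 = 112 N; F_m = (F_max+F_min)/2 = 320 N
τ_a = K_W·8F_aD/(πd³) = 1.1119 × 29.03 = 32.278 MPa
τ_m = K_s·8F_mD/(πd³) = 1.0392 × 82.942 = 86.19 MPa
Goodman: 1/n_f = τ_a/S_se + τ_m/S_su = 32.278/411 + 86.19/1440 = 0.07854 + 0.05985 = 0.13839
n_f = 1/0.13839 = 7.226

7.23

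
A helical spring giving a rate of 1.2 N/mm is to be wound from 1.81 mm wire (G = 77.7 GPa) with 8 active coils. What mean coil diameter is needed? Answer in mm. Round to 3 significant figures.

22.1 mm

D = (Gd⁴/(8N_a·k))^(1/3) = (77.7×10³·1.81⁴/(8·8·1.2))^(1/3)
  = (10858.6)^(1/3) = 22.1441 mm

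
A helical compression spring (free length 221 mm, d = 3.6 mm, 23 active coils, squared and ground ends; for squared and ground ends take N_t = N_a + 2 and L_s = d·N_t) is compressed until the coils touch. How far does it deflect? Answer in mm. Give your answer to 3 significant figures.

131 mm

N_t = 25; L_s = 3.6·25 = 90 mm
δ_solid = L₀ − L_s = 221 − 90 = 131 mm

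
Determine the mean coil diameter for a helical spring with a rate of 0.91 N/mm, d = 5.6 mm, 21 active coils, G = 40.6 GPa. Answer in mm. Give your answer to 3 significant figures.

D = (Gd⁴/(8N_a·k))^(1/3) = (40.6×10³·5.6⁴/(8·21·0.91))^(1/3)
  = (261173)^(1/3) = 63.9208 mm

63.9 mm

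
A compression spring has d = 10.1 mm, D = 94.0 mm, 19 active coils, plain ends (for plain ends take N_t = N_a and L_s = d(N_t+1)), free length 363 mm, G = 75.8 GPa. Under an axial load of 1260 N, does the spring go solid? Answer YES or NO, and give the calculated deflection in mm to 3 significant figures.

k = Gd⁴/(8D³N_a) = (75.8×10³)(10.1⁴)/(8·94.0³·19) = 6.2478 N/mm
N_t = 19; L_s = 10.1·20 = 202 mm; δ_solid = L₀ − L_s = 363 − 202 = 161 mm
δ = F/k = 1260/6.2478 = 201.67 mm
δ ≥ δ_solid → spring goes solid

YES, δ = 202 mm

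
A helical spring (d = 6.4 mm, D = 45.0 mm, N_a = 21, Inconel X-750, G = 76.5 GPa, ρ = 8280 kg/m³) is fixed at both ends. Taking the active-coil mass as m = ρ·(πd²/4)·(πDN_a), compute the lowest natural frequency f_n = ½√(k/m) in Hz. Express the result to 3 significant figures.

51.5 Hz

k = Gd⁴/(8D³N_a) = (76.5×10³)(6.4⁴)/(8·45.0³·21) = 8.3837 N/mm = 8383.7 N/m
Wire length L = πDN_a = π·45.0·21 = 2968.8 mm
m = ρ·(πd²/4)·L = 8280 × 32.17×10⁻⁶ m² × 2.9688 m = 0.79079 kg
f_n = ½√(k/m) = 0.5·√(8383.7/0.79079) = 0.5·√(10602) = 51.482 Hz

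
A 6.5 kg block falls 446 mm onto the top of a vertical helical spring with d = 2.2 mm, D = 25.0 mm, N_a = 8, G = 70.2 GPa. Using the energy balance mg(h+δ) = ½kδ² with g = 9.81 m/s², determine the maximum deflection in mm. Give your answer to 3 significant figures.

229 mm

k = Gd⁴/(8D³N_a) = (70.2×10³)(2.2⁴)/(8·25.0³·8) = 1.6445 N/mm
W = mg = 6.5 × 9.81 = 63.765 N
½kδ² − Wδ − Wh = 0 → δ = (W + √(W² + 2kWh))/k
δ = (63.765 + √(4066 + 93535.2))/1.6445 = (63.765 + 312.41)/1.6445 = 228.75 mm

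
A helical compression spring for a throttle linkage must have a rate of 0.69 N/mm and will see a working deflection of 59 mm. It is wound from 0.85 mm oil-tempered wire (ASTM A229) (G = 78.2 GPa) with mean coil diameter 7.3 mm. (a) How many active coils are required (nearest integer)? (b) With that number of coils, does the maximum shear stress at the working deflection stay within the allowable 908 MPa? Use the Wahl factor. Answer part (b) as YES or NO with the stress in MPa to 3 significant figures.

N_a = Gd⁴/(8D³k) = (78.2×10³)(0.85⁴)/(8·7.3³·0.69) = 19.01 → N_a = 19
Actual rate k = Gd⁴/(8D³·19) = 0.69035 N/mm
Working load F = kδ = 0.69035·59 = 40.731 N
C = 7.3/0.85 = 8.5882; K_W = (4C−1)/(4C−4)+0.615/C = 1.1704
τ_max = K_W·8FD/(πd³) = 1.1704·1232.9 = 1443 MPa
τ_max > 908 MPa → exceeds allowable

(a) 19 coils; (b) NO, τ_max = 1440 MPa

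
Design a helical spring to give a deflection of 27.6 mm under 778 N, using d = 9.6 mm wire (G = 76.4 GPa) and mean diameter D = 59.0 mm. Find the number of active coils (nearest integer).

Required rate k = F/δ = 778/27.6 = 28.188 N/mm
N_a = Gd⁴/(8D³k) = (76.4×10³ × 9.6⁴)/(8 × 59.0³ × 28.188)
    = 6.48901e+08 / 4.63145e+07 = 14.01 → 14 coils

14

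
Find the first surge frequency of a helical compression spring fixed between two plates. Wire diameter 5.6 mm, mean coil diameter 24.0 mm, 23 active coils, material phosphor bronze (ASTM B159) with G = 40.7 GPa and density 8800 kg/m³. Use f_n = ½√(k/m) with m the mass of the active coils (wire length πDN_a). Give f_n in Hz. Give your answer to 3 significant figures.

102 Hz

k = Gd⁴/(8D³N_a) = (40.7×10³)(5.6⁴)/(8·24.0³·23) = 15.736 N/mm = 15736 N/m
Wire length L = πDN_a = π·24.0·23 = 1734.2 mm
m = ρ·(πd²/4)·L = 8800 × 24.63×10⁻⁶ m² × 1.7342 m = 0.37587 kg
f_n = ½√(k/m) = 0.5·√(15736/0.37587) = 0.5·√(41866) = 102.31 Hz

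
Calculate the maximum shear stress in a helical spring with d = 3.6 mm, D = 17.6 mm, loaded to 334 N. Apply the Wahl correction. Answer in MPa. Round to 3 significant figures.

423 MPa

Spring index C = D/d = 17.6/3.6 = 4.8889
K_W = (4C−1)/(4C−4) + 0.615/C = 18.556/15.556 + 0.1258 = 1.3187
τ₀ = 8FD/(πd³) = 8·334·17.6/(π·3.6³) = 47027.2/146.57 = 320.84 MPa
τ_max = K·τ₀ = 1.3187 × 320.84 = 423.08 MPa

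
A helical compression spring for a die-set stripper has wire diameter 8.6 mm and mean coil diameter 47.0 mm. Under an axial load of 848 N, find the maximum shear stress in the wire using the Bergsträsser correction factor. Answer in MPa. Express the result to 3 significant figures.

Spring index C = D/d = 47.0/8.6 = 5.4651
K_B = (4C+2)/(4C−3) = 23.860/18.860 = 1.2651
τ₀ = 8FD/(πd³) = 8·848·47.0/(π·8.6³) = 318848/1998.2 = 159.57 MPa
τ_max = K·τ₀ = 1.2651 × 159.57 = 201.87 MPa

202 MPa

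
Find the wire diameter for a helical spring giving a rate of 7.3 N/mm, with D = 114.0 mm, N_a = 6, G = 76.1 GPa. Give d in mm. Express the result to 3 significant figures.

d = (8D³N_a·k / G)^(1/4) = (8·114.0³·6·7.3 / (76.1×10³))^0.25
  = (6821.7)^0.25 = 9.0881 mm

9.09 mm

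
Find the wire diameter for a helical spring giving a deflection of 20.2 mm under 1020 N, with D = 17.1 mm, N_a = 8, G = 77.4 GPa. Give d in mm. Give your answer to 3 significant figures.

3.80 mm

Required rate k = F/δ = 1020/20.2 = 50.495 N/mm
d = (8D³N_a·k / G)^(1/4) = (8·17.1³·8·50.495 / (77.4×10³))^0.25
  = (208.77)^0.25 = 3.8012 mm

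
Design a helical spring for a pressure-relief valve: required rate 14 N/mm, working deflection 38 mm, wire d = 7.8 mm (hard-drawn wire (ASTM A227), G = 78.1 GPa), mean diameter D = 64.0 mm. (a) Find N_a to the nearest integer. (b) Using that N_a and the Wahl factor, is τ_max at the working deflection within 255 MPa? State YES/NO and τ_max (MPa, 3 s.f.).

(a) 10 coils; (b) YES, τ_max = 212 MPa

N_a = Gd⁴/(8D³k) = (78.1×10³)(7.8⁴)/(8·64.0³·14) = 9.846 → N_a = 10
Actual rate k = Gd⁴/(8D³·10) = 13.785 N/mm
Working load F = kδ = 13.785·38 = 523.82 N
C = 64.0/7.8 = 8.2051; K_W = (4C−1)/(4C−4)+0.615/C = 1.1790
τ_max = K_W·8FD/(πd³) = 1.1790·179.9 = 212.1 MPa
τ_max ≤ 255 MPa → acceptable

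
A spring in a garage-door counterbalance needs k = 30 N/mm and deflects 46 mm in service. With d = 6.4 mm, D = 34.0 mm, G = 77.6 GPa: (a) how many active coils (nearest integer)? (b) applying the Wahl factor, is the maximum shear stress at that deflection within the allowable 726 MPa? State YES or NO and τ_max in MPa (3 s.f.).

(a) 14 coils; (b) YES, τ_max = 579 MPa

N_a = Gd⁴/(8D³k) = (77.6×10³)(6.4⁴)/(8·34.0³·30) = 13.8 → N_a = 14
Actual rate k = Gd⁴/(8D³·14) = 29.575 N/mm
Working load F = kδ = 29.575·46 = 1360.5 N
C = 34.0/6.4 = 5.3125; K_W = (4C−1)/(4C−4)+0.615/C = 1.2897
τ_max = K_W·8FD/(πd³) = 1.2897·449.33 = 579.49 MPa
τ_max ≤ 726 MPa → acceptable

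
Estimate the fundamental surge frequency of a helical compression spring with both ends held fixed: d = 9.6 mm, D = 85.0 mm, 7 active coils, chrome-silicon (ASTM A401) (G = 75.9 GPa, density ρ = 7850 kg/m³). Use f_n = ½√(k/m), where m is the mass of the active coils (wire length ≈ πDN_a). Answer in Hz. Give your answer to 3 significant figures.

66.4 Hz

k = Gd⁴/(8D³N_a) = (75.9×10³)(9.6⁴)/(8·85.0³·7) = 18.745 N/mm = 18745 N/m
Wire length L = πDN_a = π·85.0·7 = 1869.2 mm
m = ρ·(πd²/4)·L = 7850 × 72.382×10⁻⁶ m² × 1.8692 m = 1.0621 kg
f_n = ½√(k/m) = 0.5·√(18745/1.0621) = 0.5·√(17649) = 66.424 Hz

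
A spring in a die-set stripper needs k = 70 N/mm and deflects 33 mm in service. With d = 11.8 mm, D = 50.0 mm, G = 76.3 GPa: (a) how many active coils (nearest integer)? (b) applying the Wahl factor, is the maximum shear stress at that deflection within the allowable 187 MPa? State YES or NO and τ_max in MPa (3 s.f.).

(a) 21 coils; (b) NO, τ_max = 248 MPa

N_a = Gd⁴/(8D³k) = (76.3×10³)(11.8⁴)/(8·50.0³·70) = 21.13 → N_a = 21
Actual rate k = Gd⁴/(8D³·21) = 70.442 N/mm
Working load F = kδ = 70.442·33 = 2324.6 N
C = 50.0/11.8 = 4.2373; K_W = (4C−1)/(4C−4)+0.615/C = 1.3768
τ_max = K_W·8FD/(πd³) = 1.3768·180.14 = 248.02 MPa
τ_max > 187 MPa → exceeds allowable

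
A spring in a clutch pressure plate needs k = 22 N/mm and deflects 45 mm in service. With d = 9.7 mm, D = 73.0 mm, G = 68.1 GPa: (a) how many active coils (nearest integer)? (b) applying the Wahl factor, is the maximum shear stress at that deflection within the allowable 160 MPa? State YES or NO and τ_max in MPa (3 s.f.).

(a) 9 coils; (b) NO, τ_max = 236 MPa

N_a = Gd⁴/(8D³k) = (68.1×10³)(9.7⁴)/(8·73.0³·22) = 8.805 → N_a = 9
Actual rate k = Gd⁴/(8D³·9) = 21.524 N/mm
Working load F = kδ = 21.524·45 = 968.6 N
C = 73.0/9.7 = 7.5258; K_W = (4C−1)/(4C−4)+0.615/C = 1.1966
τ_max = K_W·8FD/(πd³) = 1.1966·197.28 = 236.08 MPa
τ_max > 160 MPa → exceeds allowable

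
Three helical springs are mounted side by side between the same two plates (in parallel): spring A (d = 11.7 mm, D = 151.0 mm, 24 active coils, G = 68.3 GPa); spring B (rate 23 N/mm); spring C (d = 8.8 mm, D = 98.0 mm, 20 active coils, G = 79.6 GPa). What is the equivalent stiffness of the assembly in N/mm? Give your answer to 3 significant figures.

k_A = Gd⁴/(8D³N_a) = (68.3×10³)(11.7⁴)/(8·151.0³·24) = 1.9361 N/mm
k_C = Gd⁴/(8D³N_a) = (79.6×10³)(8.8⁴)/(8·98.0³·20) = 3.1699 N/mm
Parallel: k_eq = 1.9361 + 23 + 3.1699 = 28.106 N/mm

28.1 N/mm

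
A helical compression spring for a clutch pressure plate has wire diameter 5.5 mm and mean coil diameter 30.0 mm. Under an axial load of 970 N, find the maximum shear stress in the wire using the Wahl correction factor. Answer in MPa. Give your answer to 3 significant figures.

571 MPa

Spring index C = D/d = 30.0/5.5 = 5.4545
K_W = (4C−1)/(4C−4) + 0.615/C = 20.818/17.818 + 0.1128 = 1.2811
τ₀ = 8FD/(πd³) = 8·970·30.0/(π·5.5³) = 232800/522.68 = 445.39 MPa
τ_max = K·τ₀ = 1.2811 × 445.39 = 570.6 MPa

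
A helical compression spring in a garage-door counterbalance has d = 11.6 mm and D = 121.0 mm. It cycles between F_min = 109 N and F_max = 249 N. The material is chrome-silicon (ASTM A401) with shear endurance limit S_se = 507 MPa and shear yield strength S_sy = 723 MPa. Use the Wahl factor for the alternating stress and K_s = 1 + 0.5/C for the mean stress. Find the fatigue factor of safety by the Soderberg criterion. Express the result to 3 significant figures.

12.2

C = D/d = 121.0/11.6 = 10.4310; K_W = (4C−1)/(4C−4)+0.615/C = 1.1385; K_s = 1+0.5/C = 1.0479
F_a = (F_max−F_min)/2 = 70 N; F_m = (F_max+F_min)/2 = 179 N
τ_a = K_W·8F_aD/(πd³) = 1.1385 × 13.818 = 15.732 MPa
τ_m = K_s·8F_mD/(πd³) = 1.0479 × 35.335 = 37.029 MPa
Soderberg: 1/n_f = τ_a/S_se + τ_m/S_sy = 15.732/507 + 37.029/723 = 0.03103 + 0.05122 = 0.082244
n_f = 1/0.082244 = 12.16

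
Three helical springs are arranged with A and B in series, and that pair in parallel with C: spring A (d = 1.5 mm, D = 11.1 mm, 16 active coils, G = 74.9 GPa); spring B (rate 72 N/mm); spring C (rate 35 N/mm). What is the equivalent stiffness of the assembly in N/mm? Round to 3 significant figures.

37.1 N/mm

k_A = Gd⁴/(8D³N_a) = (74.9×10³)(1.5⁴)/(8·11.1³·16) = 2.166 N/mm
Springs A,B series: k_AB = 1/(1/2.166+1/72) = 2.1028 N/mm; parallel with C: k_eq = 2.1028+35 = 37.103 N/mm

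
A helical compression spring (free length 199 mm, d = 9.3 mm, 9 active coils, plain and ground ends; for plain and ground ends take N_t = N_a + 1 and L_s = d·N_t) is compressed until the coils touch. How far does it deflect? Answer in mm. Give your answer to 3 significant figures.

106 mm

N_t = 10; L_s = 9.3·10 = 93 mm
δ_solid = L₀ − L_s = 199 − 93 = 106 mm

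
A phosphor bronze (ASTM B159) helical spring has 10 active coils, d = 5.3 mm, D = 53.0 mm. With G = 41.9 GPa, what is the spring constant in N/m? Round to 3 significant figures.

2780 N/m

k = Gd⁴/(8D³N_a) = (41.9×10³ × 5.3⁴) / (8 × 53.0³ × 10)
  = 3.30611e+07 / 1.19102e+07 = 2.7759 N/mm = 2775.9 N/m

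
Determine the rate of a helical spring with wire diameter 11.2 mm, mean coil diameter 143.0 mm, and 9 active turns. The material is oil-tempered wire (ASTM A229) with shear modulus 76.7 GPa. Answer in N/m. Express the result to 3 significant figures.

5730 N/m

k = Gd⁴/(8D³N_a) = (76.7×10³ × 11.2⁴) / (8 × 143.0³ × 9)
  = 1.20689e+09 / 2.10543e+08 = 5.7323 N/mm = 5732.3 N/m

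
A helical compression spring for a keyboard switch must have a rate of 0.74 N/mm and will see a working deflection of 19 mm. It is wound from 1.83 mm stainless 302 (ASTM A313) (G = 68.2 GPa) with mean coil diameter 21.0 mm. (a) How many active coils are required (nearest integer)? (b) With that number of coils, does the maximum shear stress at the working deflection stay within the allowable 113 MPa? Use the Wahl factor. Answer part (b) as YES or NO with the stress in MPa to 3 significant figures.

N_a = Gd⁴/(8D³k) = (68.2×10³)(1.83⁴)/(8·21.0³·0.74) = 13.95 → N_a = 14
Actual rate k = Gd⁴/(8D³·14) = 0.73742 N/mm
Working load F = kδ = 0.73742·19 = 14.011 N
C = 21.0/1.83 = 11.4754; K_W = (4C−1)/(4C−4)+0.615/C = 1.1252
τ_max = K_W·8FD/(πd³) = 1.1252·122.26 = 137.56 MPa
τ_max > 113 MPa → exceeds allowable

(a) 14 coils; (b) NO, τ_max = 138 MPa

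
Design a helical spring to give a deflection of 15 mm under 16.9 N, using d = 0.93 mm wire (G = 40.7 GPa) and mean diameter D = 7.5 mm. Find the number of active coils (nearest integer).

Required rate k = F/δ = 16.9/15 = 1.1267 N/mm
N_a = Gd⁴/(8D³k) = (40.7×10³ × 0.93⁴)/(8 × 7.5³ × 1.1267)
    = 30445.7 / 3802.5 = 8.007 → 8 coils

8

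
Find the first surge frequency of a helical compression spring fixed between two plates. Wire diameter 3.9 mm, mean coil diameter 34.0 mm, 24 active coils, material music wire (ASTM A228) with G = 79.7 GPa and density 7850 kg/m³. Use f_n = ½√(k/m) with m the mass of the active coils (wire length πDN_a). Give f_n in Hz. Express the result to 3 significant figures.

k = Gd⁴/(8D³N_a) = (79.7×10³)(3.9⁴)/(8·34.0³·24) = 2.4433 N/mm = 2443.3 N/m
Wire length L = πDN_a = π·34.0·24 = 2563.5 mm
m = ρ·(πd²/4)·L = 7850 × 11.946×10⁻⁶ m² × 2.5635 m = 0.2404 kg
f_n = ½√(k/m) = 0.5·√(2443.3/0.2404) = 0.5·√(10164) = 50.407 Hz

50.4 Hz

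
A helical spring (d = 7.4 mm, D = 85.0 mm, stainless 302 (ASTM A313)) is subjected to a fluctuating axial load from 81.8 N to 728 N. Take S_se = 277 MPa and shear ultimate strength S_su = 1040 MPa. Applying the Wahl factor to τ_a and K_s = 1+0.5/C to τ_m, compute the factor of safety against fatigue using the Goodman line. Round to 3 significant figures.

C = D/d = 85.0/7.4 = 11.4865; K_W = (4C−1)/(4C−4)+0.615/C = 1.1251; K_s = 1+0.5/C = 1.0435
F_a = (F_max−F_min)/2 = 323.1 N; F_m = (F_max+F_min)/2 = 404.9 N
τ_a = K_W·8F_aD/(πd³) = 1.1251 × 172.58 = 194.17 MPa
τ_m = K_s·8F_mD/(πd³) = 1.0435 × 216.28 = 225.69 MPa
Goodman: 1/n_f = τ_a/S_se + τ_m/S_su = 194.17/277 + 225.69/1040 = 0.70097 + 0.21701 = 0.91798
n_f = 1/0.91798 = 1.089

1.09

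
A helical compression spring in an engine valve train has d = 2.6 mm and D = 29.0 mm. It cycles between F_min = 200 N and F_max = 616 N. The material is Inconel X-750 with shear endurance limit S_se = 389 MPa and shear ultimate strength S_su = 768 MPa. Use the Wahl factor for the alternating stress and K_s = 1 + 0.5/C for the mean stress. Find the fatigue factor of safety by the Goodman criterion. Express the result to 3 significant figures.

C = D/d = 29.0/2.6 = 11.1538; K_W = (4C−1)/(4C−4)+0.615/C = 1.1290; K_s = 1+0.5/C = 1.0448
F_a = (F_max−F_min)/2 = 208 N; F_m = (F_max+F_min)/2 = 408 N
τ_a = K_W·8F_aD/(πd³) = 1.1290 × 873.94 = 986.68 MPa
τ_m = K_s·8F_mD/(πd³) = 1.0448 × 1714.3 = 1791.1 MPa
Goodman: 1/n_f = τ_a/S_se + τ_m/S_su = 986.68/389 + 1791.1/768 = 2.53645 + 2.33218 = 4.8686
n_f = 1/4.8686 = 0.2054

0.205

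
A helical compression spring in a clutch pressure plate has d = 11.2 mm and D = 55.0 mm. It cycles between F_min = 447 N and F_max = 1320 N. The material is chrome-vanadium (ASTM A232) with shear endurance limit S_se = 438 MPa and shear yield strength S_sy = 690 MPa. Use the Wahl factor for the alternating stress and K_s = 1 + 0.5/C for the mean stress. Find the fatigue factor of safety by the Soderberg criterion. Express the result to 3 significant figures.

C = D/d = 55.0/11.2 = 4.9107; K_W = (4C−1)/(4C−4)+0.615/C = 1.3170; K_s = 1+0.5/C = 1.1018
F_a = (F_max−F_min)/2 = 436.5 N; F_m = (F_max+F_min)/2 = 883.5 N
τ_a = K_W·8F_aD/(πd³) = 1.3170 × 43.514 = 57.309 MPa
τ_m = K_s·8F_mD/(πd³) = 1.1018 × 88.076 = 97.043 MPa
Soderberg: 1/n_f = τ_a/S_se + τ_m/S_sy = 57.309/438 + 97.043/690 = 0.13084 + 0.14064 = 0.27149
n_f = 1/0.27149 = 3.683

3.68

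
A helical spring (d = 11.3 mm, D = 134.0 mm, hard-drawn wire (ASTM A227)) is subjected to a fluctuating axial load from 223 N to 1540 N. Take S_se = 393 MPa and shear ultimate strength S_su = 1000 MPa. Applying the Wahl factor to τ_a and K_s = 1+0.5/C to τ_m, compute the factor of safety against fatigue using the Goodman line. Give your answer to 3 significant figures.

C = D/d = 134.0/11.3 = 11.8584; K_W = (4C−1)/(4C−4)+0.615/C = 1.1209; K_s = 1+0.5/C = 1.0422
F_a = (F_max−F_min)/2 = 658.5 N; F_m = (F_max+F_min)/2 = 881.5 N
τ_a = K_W·8F_aD/(πd³) = 1.1209 × 155.73 = 174.56 MPa
τ_m = K_s·8F_mD/(πd³) = 1.0422 × 208.46 = 217.25 MPa
Goodman: 1/n_f = τ_a/S_se + τ_m/S_su = 174.56/393 + 217.25/1000 = 0.44417 + 0.21725 = 0.66143
n_f = 1/0.66143 = 1.512

1.51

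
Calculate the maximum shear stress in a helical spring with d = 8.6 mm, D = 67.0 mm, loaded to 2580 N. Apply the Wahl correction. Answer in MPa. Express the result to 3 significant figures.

Spring index C = D/d = 67.0/8.6 = 7.7907
K_W = (4C−1)/(4C−4) + 0.615/C = 30.163/27.163 + 0.0789 = 1.1894
τ₀ = 8FD/(πd³) = 8·2580·67.0/(π·8.6³) = 1.38288e+06/1998.2 = 692.05 MPa
τ_max = K·τ₀ = 1.1894 × 692.05 = 823.12 MPa

823 MPa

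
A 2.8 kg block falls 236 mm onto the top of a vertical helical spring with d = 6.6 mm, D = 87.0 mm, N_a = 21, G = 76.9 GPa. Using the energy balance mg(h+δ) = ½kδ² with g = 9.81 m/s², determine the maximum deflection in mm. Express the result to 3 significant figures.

122 mm

k = Gd⁴/(8D³N_a) = (76.9×10³)(6.6⁴)/(8·87.0³·21) = 1.319 N/mm
W = mg = 2.8 × 9.81 = 27.468 N
½kδ² − Wδ − Wh = 0 → δ = (W + √(W² + 2kWh))/k
δ = (27.468 + √(754.49 + 17100.3))/1.319 = (27.468 + 133.62)/1.319 = 122.13 mm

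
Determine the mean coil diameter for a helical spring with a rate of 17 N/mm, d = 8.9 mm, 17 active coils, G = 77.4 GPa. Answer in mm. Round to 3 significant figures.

D = (Gd⁴/(8N_a·k))^(1/3) = (77.4×10³·8.9⁴/(8·17·17))^(1/3)
  = (210045)^(1/3) = 59.4435 mm

59.4 mm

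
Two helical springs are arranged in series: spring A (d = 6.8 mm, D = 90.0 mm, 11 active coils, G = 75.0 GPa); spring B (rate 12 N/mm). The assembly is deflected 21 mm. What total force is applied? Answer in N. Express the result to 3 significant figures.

43.4 N

k_A = Gd⁴/(8D³N_a) = (75.0×10³)(6.8⁴)/(8·90.0³·11) = 2.4997 N/mm
Series: 1/k_eq = 1/2.4997 + 1/12 = 0.48338; k_eq = 2.0688 N/mm
F = k_eq·δ = 2.0688·21 = 43.444 N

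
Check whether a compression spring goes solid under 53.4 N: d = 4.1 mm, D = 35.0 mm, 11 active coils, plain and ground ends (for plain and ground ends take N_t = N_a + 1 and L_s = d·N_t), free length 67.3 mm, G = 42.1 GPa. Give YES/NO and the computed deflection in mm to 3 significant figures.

NO, δ = 16.9 mm

k = Gd⁴/(8D³N_a) = (42.1×10³)(4.1⁴)/(8·35.0³·11) = 3.153 N/mm
N_t = 12; L_s = 4.1·12 = 49.2 mm; δ_solid = L₀ − L_s = 67.3 − 49.2 = 18.1 mm
δ = F/k = 53.4/3.153 = 16.936 mm
δ < δ_solid → spring does not go solid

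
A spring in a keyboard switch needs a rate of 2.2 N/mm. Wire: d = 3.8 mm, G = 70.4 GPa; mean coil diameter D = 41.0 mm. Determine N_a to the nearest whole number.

N_a = Gd⁴/(8D³k) = (70.4×10³ × 3.8⁴)/(8 × 41.0³ × 2.2)
    = 1.46794e+07 / 1.21301e+06 = 12.1 → 12 coils

12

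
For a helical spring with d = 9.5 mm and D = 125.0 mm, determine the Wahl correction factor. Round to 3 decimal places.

C = D/d = 125.0/9.5 = 13.1579
K_W = (4C−1)/(4C−4) + 0.615/C = 51.632/48.632 + 0.0467 = 1.1084

1.108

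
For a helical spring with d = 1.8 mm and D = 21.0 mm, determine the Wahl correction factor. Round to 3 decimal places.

C = D/d = 21.0/1.8 = 11.6667
K_W = (4C−1)/(4C−4) + 0.615/C = 45.667/42.667 + 0.0527 = 1.1230

1.123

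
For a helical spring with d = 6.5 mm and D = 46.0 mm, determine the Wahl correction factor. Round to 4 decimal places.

C = D/d = 46.0/6.5 = 7.0769
K_W = (4C−1)/(4C−4) + 0.615/C = 27.308/24.308 + 0.0869 = 1.2103

1.2103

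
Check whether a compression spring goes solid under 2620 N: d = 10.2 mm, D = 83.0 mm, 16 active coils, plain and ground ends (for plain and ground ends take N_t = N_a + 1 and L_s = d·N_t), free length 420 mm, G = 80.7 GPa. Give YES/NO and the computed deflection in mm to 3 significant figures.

NO, δ = 220 mm

k = Gd⁴/(8D³N_a) = (80.7×10³)(10.2⁴)/(8·83.0³·16) = 11.935 N/mm
N_t = 17; L_s = 10.2·17 = 173.4 mm; δ_solid = L₀ − L_s = 420 − 173.4 = 246.6 mm
δ = F/k = 2620/11.935 = 219.52 mm
δ < δ_solid → spring does not go solid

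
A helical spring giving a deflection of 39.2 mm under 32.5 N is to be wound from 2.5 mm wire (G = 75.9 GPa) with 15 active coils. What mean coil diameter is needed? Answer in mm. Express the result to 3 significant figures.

31.0 mm

Required rate k = F/δ = 32.5/39.2 = 0.82908 N/mm
D = (Gd⁴/(8N_a·k))^(1/3) = (75.9×10³·2.5⁴/(8·15·0.82908))^(1/3)
  = (29800.5)^(1/3) = 31.0033 mm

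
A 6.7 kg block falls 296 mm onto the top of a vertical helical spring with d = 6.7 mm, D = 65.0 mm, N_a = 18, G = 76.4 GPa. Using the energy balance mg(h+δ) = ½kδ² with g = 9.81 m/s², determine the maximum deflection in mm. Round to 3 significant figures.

k = Gd⁴/(8D³N_a) = (76.4×10³)(6.7⁴)/(8·65.0³·18) = 3.8931 N/mm
W = mg = 6.7 × 9.81 = 65.727 N
½kδ² − Wδ − Wh = 0 → δ = (W + √(W² + 2kWh))/k
δ = (65.727 + √(4320 + 151480))/3.8931 = (65.727 + 394.72)/3.8931 = 118.27 mm

118 mm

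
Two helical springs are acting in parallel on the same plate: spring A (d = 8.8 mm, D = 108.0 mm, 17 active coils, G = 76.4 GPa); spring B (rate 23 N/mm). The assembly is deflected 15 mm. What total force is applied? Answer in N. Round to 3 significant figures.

385 N

k_A = Gd⁴/(8D³N_a) = (76.4×10³)(8.8⁴)/(8·108.0³·17) = 2.6743 N/mm
Parallel: k_eq = 2.6743 + 23 = 25.674 N/mm
F = k_eq·δ = 25.674·15 = 385.11 N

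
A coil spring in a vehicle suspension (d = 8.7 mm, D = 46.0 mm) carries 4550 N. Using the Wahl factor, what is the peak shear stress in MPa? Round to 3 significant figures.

Spring index C = D/d = 46.0/8.7 = 5.2874
K_W = (4C−1)/(4C−4) + 0.615/C = 20.149/17.149 + 0.1163 = 1.2912
τ₀ = 8FD/(πd³) = 8·4550·46.0/(π·8.7³) = 1.6744e+06/2068.7 = 809.38 MPa
τ_max = K·τ₀ = 1.2912 × 809.38 = 1045.1 MPa

1050 MPa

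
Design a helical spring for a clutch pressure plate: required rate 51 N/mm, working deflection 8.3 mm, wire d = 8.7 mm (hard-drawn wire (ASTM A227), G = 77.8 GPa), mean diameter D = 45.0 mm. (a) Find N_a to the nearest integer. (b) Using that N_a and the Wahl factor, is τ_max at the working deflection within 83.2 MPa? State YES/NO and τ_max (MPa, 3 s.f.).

N_a = Gd⁴/(8D³k) = (77.8×10³)(8.7⁴)/(8·45.0³·51) = 11.99 → N_a = 12
Actual rate k = Gd⁴/(8D³·12) = 50.95 N/mm
Working load F = kδ = 50.95·8.3 = 422.89 N
C = 45.0/8.7 = 5.1724; K_W = (4C−1)/(4C−4)+0.615/C = 1.2987
τ_max = K_W·8FD/(πd³) = 1.2987·73.59 = 95.568 MPa
τ_max > 83.2 MPa → exceeds allowable

(a) 12 coils; (b) NO, τ_max = 95.6 MPa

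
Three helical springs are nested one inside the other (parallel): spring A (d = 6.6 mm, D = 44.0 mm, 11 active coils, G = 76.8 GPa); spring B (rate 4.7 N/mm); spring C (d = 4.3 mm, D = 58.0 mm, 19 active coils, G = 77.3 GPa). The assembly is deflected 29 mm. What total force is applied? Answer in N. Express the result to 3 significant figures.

726 N

k_A = Gd⁴/(8D³N_a) = (76.8×10³)(6.6⁴)/(8·44.0³·11) = 19.44 N/mm
k_C = Gd⁴/(8D³N_a) = (77.3×10³)(4.3⁴)/(8·58.0³·19) = 0.8911 N/mm
Parallel: k_eq = 19.44 + 4.7 + 0.8911 = 25.031 N/mm
F = k_eq·δ = 25.031·29 = 725.9 N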